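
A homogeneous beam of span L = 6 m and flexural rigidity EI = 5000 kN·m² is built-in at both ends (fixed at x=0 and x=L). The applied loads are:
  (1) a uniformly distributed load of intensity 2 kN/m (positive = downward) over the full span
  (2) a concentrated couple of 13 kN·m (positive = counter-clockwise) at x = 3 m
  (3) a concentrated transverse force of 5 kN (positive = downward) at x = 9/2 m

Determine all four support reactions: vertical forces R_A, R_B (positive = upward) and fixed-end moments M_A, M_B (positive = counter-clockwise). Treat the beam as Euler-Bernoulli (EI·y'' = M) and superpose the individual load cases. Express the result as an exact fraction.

Load 1 — uniform load w=2 kN/m over full span:
  R_A = wL/2 = 2·6/2 = 6 kN
  M_A = wL²/12 = 2·6²/12 = 6 kN·m
  R_B = wL/2 = 2·6/2 = 6 kN
  M_B = -wL²/12 = -2·6²/12 = -6 kN·m
Load 2 — applied couple M₀=13 kN·m at a=3 m (b=L-a=3):
  R_A = 6M₀ab/L³ = 6·13·3·3/6³ = 13/4 kN
  M_A = M₀b(2a-b)/L² = 13·3·(2·3-3)/6² = 13/4 kN·m
  R_B = -6M₀ab/L³ = -6·13·3·3/6³ = -13/4 kN
  M_B = M₀a(2b-a)/L² = 13·3·(2·3-3)/6² = 13/4 kN·m
Load 3 — point force P=5 kN at a=9/2 m (b=L-a=3/2):
  R_A = Pb²(3a+b)/L³ = 5·(3/2)²·(3·(9/2)+(3/2))/6³ = 25/32 kN
  M_A = Pab²/L² = 5·(9/2)·(3/2)²/6² = 45/32 kN·m
  R_B = Pa²(a+3b)/L³ = 5·(9/2)²·((9/2)+3·(3/2))/6³ = 135/32 kN
  M_B = -Pa²b/L² = -5·(9/2)²·(3/2)/6² = -135/32 kN·m
Superposition: R_A = 321/32 kN, M_A = 341/32 kN·m, R_B = 223/32 kN, M_B = -223/32 kN·m

R_A = 321/32 kN, M_A = 341/32 kN·m, R_B = 223/32 kN, M_B = -223/32 kN·m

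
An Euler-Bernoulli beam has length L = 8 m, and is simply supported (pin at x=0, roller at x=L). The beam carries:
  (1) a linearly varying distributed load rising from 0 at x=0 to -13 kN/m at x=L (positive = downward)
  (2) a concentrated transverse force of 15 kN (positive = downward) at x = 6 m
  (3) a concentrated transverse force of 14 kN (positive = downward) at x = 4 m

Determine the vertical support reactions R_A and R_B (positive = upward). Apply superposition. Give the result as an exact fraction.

R_A = -79/12 kN, R_B = -197/12 kN

Load 1 — triangular load w₀=-13 kN/m (0→w₀ over full span):
  R_A = w₀L/6 = (-13)·8/6 = -52/3 kN
  R_B = w₀L/3 = (-13)·8/3 = -104/3 kN
Load 2 — point force P=15 kN at a=6 m (b=L-a=2):
  R_A = Pb/L = 15·2/8 = 15/4 kN
  R_B = Pa/L = 15·6/8 = 45/4 kN
Load 3 — point force P=14 kN at a=4 m (b=L-a=4):
  R_A = Pb/L = 14·4/8 = 7 kN
  R_B = Pa/L = 14·4/8 = 7 kN
Superposition: R_A = -79/12 kN, R_B = -197/12 kN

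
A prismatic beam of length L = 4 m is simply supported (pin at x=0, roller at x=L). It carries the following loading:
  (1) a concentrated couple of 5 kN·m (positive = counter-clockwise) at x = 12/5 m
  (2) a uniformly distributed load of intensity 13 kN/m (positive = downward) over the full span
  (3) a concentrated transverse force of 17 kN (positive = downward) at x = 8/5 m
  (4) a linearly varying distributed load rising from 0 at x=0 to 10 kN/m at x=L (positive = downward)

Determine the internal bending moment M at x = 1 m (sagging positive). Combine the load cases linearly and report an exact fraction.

M(1) = 186/5 kN·m

Load 1 — applied couple M₀=5 kN·m at a=12/5 m (b=L-a=8/5):
  M_1 = M₀x/L  [x≤a] = 5·1/4 = 5/4 kN·m
Load 2 — uniform load w=13 kN/m over full span:
  M_2 = wx(L-x)/2 = 13·1·(4-1)/2 = 39/2 kN·m
Load 3 — point force P=17 kN at a=8/5 m (b=L-a=12/5):
  M_3 = Pbx/L  [x≤a] = 17·(12/5)·1/4 = 51/5 kN·m
Load 4 — triangular load w₀=10 kN/m (0→w₀ over full span):
  M_4 = w₀Lx/6 - w₀x³/(6L) = 10·4·1/6 - 10·1³/(6·4) = 25/4 kN·m
Superposition: M = Σ M_i = 186/5 kN·m ≈ 37.200000 kN·m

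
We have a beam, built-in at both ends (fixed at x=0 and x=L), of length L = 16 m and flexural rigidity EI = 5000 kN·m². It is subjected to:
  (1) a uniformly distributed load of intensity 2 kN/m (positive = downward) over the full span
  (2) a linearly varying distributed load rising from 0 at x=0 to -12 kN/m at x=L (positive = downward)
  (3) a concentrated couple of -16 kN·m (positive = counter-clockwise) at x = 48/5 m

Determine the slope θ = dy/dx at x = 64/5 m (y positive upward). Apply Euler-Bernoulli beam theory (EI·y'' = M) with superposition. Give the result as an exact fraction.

Load 1 — uniform load w=2 kN/m over full span:
  θ_1 = -wx(L-x)(L-2x)/(12EI) = -2·(64/5)·(16-(64/5))·(16-2·(64/5))/(12·5000) = 1024/78125 rad
Load 2 — triangular load w₀=-12 kN/m (0→w₀ over full span):
  θ_2 = -w₀(2x(L-x)(L-2x)(x+2L)+x²(L-x)²)/(120LEI) = -(-12)·(2·(64/5)·(16-(64/5))·(16-2·(64/5))·((64/5)+2·16)+(64/5)²·(16-(64/5))²)/(120·16·5000) = -16384/390625 rad
Load 3 — applied couple M₀=-16 kN·m at a=48/5 m (b=L-a=32/5):
  θ_3 = (R_Ax²/2 - M_Ax - M₀(x-a))/EI  [x>a] with R_A=-36/25, M_A=-128/25 = ((-36/25)·(64/5)²/2 - (-128/25)·(64/5) - (-16)·((64/5)-(48/5)))/5000 = -96/390625 rad
Superposition: θ = Σ θ_i = -2272/78125 rad ≈ -0.029082 rad

θ(64/5) = -2272/78125 rad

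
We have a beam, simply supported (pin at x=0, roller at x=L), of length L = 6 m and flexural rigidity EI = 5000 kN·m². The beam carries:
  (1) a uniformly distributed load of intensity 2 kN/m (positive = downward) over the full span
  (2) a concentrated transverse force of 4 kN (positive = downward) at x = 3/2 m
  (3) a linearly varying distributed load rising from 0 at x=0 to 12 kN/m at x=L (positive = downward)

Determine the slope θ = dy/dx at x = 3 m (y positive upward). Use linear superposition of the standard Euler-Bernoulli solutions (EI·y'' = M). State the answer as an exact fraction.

θ(3) = -81/200000 rad

Load 1 — uniform load w=2 kN/m over full span:
  θ_1 = -w(L³-6Lx²+4x³)/(24EI) = -2·(6³-6·6·3²+4·3³)/(24·5000) = 0 rad
Load 2 — point force P=4 kN at a=3/2 m (b=L-a=9/2):
  θ_2 = -Pa(2L²-6Lx+3x²+a²)/(6LEI)  [x>a] = -4·(3/2)·(2·6²-6·6·3+3·3²+(3/2)²)/(6·6·5000) = 9/40000 rad
Load 3 — triangular load w₀=12 kN/m (0→w₀ over full span):
  θ_3 = -w₀(7L⁴-30L²x²+15x⁴)/(360LEI) = -12·(7·6⁴-30·6²·3²+15·3⁴)/(360·6·5000) = -63/100000 rad
Superposition: θ = Σ θ_i = -81/200000 rad ≈ -0.000405 rad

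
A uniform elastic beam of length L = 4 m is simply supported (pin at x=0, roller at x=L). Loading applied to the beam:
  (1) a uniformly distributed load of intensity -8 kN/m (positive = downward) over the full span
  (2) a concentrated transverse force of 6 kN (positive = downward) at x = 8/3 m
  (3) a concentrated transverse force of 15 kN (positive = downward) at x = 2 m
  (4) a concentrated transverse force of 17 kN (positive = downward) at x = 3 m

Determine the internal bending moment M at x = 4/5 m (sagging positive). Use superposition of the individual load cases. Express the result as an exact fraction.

Load 1 — uniform load w=-8 kN/m over full span:
  M_1 = wx(L-x)/2 = (-8)·(4/5)·(4-(4/5))/2 = -256/25 kN·m
Load 2 — point force P=6 kN at a=8/3 m (b=L-a=4/3):
  M_2 = Pbx/L  [x≤a] = 6·(4/3)·(4/5)/4 = 8/5 kN·m
Load 3 — point force P=15 kN at a=2 m (b=L-a=2):
  M_3 = Pbx/L  [x≤a] = 15·2·(4/5)/4 = 6 kN·m
Load 4 — point force P=17 kN at a=3 m (b=L-a=1):
  M_4 = Pbx/L  [x≤a] = 17·1·(4/5)/4 = 17/5 kN·m
Superposition: M = Σ M_i = 19/25 kN·m ≈ 0.760000 kN·m

M(4/5) = 19/25 kN·m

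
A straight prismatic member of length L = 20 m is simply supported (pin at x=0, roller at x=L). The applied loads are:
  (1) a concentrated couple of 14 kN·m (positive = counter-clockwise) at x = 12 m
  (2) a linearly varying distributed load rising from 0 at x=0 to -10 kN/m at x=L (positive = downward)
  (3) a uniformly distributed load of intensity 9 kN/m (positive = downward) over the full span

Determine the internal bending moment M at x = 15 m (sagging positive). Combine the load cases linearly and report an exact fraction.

Load 1 — applied couple M₀=14 kN·m at a=12 m (b=L-a=8):
  M_1 = M₀x/L - M₀  [x>a] = 14·15/20 - 14 = -7/2 kN·m
Load 2 — triangular load w₀=-10 kN/m (0→w₀ over full span):
  M_2 = w₀Lx/6 - w₀x³/(6L) = (-10)·20·15/6 - (-10)·15³/(6·20) = -875/4 kN·m
Load 3 — uniform load w=9 kN/m over full span:
  M_3 = wx(L-x)/2 = 9·15·(20-15)/2 = 675/2 kN·m
Superposition: M = Σ M_i = 461/4 kN·m ≈ 115.250000 kN·m

M(15) = 461/4 kN·m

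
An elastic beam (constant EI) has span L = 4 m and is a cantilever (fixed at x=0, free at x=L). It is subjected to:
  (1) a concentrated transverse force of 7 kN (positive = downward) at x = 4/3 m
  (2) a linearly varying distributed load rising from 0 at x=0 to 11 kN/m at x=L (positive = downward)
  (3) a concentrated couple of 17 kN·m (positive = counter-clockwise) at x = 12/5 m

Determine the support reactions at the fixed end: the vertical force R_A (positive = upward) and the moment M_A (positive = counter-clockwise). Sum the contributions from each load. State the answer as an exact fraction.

R_A = 29 kN, M_A = 51 kN·m

Load 1 — point force P=7 kN at a=4/3 m (b=L-a=8/3):
  R_A = P = 7 kN
  M_A = Pa = 7·(4/3) = 28/3 kN·m
Load 2 — triangular load w₀=11 kN/m (0→w₀ over full span):
  R_A = w₀L/2 = 11·4/2 = 22 kN
  M_A = w₀L²/3 = 11·4²/3 = 176/3 kN·m
Load 3 — applied couple M₀=17 kN·m at a=12/5 m (b=L-a=8/5):
  R_A = 0 kN
  M_A = -M₀ = -17 kN·m
Superposition: R_A = 29 kN, M_A = 51 kN·m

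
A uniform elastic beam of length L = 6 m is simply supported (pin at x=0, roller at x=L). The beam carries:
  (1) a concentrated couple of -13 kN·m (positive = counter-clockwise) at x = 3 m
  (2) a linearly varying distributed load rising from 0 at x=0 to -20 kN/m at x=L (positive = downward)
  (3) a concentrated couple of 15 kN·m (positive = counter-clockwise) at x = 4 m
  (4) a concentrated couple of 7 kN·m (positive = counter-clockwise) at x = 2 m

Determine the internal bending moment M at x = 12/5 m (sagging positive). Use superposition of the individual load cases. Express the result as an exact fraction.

M(12/5) = -1093/25 kN·m

Load 1 — applied couple M₀=-13 kN·m at a=3 m (b=L-a=3):
  M_1 = M₀x/L  [x≤a] = (-13)·(12/5)/6 = -26/5 kN·m
Load 2 — triangular load w₀=-20 kN/m (0→w₀ over full span):
  M_2 = w₀Lx/6 - w₀x³/(6L) = (-20)·6·(12/5)/6 - (-20)·(12/5)³/(6·6) = -1008/25 kN·m
Load 3 — applied couple M₀=15 kN·m at a=4 m (b=L-a=2):
  M_3 = M₀x/L  [x≤a] = 15·(12/5)/6 = 6 kN·m
Load 4 — applied couple M₀=7 kN·m at a=2 m (b=L-a=4):
  M_4 = M₀x/L - M₀  [x>a] = 7·(12/5)/6 - 7 = -21/5 kN·m
Superposition: M = Σ M_i = -1093/25 kN·m ≈ -43.720000 kN·m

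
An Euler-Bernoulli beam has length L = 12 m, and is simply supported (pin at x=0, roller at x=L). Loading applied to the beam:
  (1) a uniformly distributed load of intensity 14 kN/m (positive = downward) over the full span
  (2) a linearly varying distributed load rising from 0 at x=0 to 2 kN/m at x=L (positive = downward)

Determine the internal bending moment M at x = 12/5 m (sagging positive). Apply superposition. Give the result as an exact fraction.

Load 1 — uniform load w=14 kN/m over full span:
  M_1 = wx(L-x)/2 = 14·(12/5)·(12-(12/5))/2 = 4032/25 kN·m
Load 2 — triangular load w₀=2 kN/m (0→w₀ over full span):
  M_2 = w₀Lx/6 - w₀x³/(6L) = 2·12·(12/5)/6 - 2·(12/5)³/(6·12) = 1152/125 kN·m
Superposition: M = Σ M_i = 21312/125 kN·m ≈ 170.496000 kN·m

M(12/5) = 21312/125 kN·m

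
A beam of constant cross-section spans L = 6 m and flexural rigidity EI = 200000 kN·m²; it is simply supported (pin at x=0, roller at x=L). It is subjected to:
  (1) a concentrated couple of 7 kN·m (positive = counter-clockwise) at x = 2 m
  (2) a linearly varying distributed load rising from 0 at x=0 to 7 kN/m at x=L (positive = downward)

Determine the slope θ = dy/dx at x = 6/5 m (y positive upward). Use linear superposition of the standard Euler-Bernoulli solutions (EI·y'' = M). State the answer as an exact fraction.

θ(6/5) = -19957/187500000 rad

Load 1 — applied couple M₀=7 kN·m at a=2 m (b=L-a=4):
  θ_1 = (M₀x²/(2L)+C₁)/EI  [x≤a] with C₁=M₀(3b²-L²)/(6L)=7/3 = (7·(6/5)²/(2·6)+(7/3))/200000 = 119/7500000 rad
Load 2 — triangular load w₀=7 kN/m (0→w₀ over full span):
  θ_2 = -w₀(7L⁴-30L²x²+15x⁴)/(360LEI) = -7·(7·6⁴-30·6²·(6/5)²+15·(6/5)⁴)/(360·6·200000) = -1911/15625000 rad
Superposition: θ = Σ θ_i = -19957/187500000 rad ≈ -0.000106 rad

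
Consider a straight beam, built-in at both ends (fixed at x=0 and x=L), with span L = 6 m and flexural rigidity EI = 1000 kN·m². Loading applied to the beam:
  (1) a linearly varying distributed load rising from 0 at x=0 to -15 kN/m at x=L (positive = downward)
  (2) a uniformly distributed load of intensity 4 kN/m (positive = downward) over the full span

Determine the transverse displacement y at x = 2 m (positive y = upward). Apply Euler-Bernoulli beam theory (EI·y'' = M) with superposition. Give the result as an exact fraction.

y(2) = 1/125 m

Load 1 — triangular load w₀=-15 kN/m (0→w₀ over full span):
  y_1 = -w₀x²(L-x)²(x+2L)/(120LEI) = -(-15)·2²·(6-2)²·(2+2·6)/(120·6·1000) = 7/375 m
Load 2 — uniform load w=4 kN/m over full span:
  y_2 = -wx²(L-x)²/(24EI) = -4·2²·(6-2)²/(24·1000) = -4/375 m
Superposition: y = Σ y_i = 1/125 m ≈ 0.008000 m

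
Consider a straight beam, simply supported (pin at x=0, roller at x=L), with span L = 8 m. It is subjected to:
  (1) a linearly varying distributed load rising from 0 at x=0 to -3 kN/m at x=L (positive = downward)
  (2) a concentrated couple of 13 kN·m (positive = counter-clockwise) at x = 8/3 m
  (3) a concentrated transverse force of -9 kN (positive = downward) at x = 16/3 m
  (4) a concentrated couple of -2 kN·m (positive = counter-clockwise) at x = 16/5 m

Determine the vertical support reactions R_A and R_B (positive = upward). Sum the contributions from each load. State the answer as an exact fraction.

Load 1 — triangular load w₀=-3 kN/m (0→w₀ over full span):
  R_A = w₀L/6 = (-3)·8/6 = -4 kN
  R_B = w₀L/3 = (-3)·8/3 = -8 kN
Load 2 — applied couple M₀=13 kN·m at a=8/3 m (b=L-a=16/3):
  R_A = M₀/L = 13/8 kN
  R_B = -M₀/L = -13/8 kN
Load 3 — point force P=-9 kN at a=16/3 m (b=L-a=8/3):
  R_A = Pb/L = (-9)·(8/3)/8 = -3 kN
  R_B = Pa/L = (-9)·(16/3)/8 = -6 kN
Load 4 — applied couple M₀=-2 kN·m at a=16/5 m (b=L-a=24/5):
  R_A = M₀/L = (-2)/8 = -1/4 kN
  R_B = -M₀/L = -(-2)/8 = 1/4 kN
Superposition: R_A = -45/8 kN, R_B = -123/8 kN

R_A = -45/8 kN, R_B = -123/8 kN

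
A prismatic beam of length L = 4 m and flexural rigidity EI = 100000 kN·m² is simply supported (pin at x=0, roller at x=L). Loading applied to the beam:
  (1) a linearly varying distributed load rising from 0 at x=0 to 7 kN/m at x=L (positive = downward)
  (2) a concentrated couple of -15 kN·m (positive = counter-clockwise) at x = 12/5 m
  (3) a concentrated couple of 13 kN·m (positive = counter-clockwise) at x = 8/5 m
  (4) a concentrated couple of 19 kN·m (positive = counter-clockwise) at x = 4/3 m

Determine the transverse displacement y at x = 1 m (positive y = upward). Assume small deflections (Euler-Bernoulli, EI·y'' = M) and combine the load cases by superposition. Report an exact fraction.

y(1) = 20707/720000000 m

Load 1 — triangular load w₀=7 kN/m (0→w₀ over full span):
  y_1 = -w₀x(7L⁴-10L²x²+3x⁴)/(360LEI) = -7·1·(7·4⁴-10·4²·1²+3·1⁴)/(360·4·100000) = -763/9600000 m
Load 2 — applied couple M₀=-15 kN·m at a=12/5 m (b=L-a=8/5):
  y_2 = (M₀x³/(6L)+C₁x)/EI  [x≤a] with C₁=M₀(3b²-L²)/(6L)=26/5 = ((-15)·1³/(6·4)+(26/5)·1)/100000 = 183/4000000 m
Load 3 — applied couple M₀=13 kN·m at a=8/5 m (b=L-a=12/5):
  y_3 = (M₀x³/(6L)+C₁x)/EI  [x≤a] with C₁=M₀(3b²-L²)/(6L)=52/75 = (13·1³/(6·4)+(52/75)·1)/100000 = 247/20000000 m
Load 4 — applied couple M₀=19 kN·m at a=4/3 m (b=L-a=8/3):
  y_4 = (M₀x³/(6L)+C₁x)/EI  [x≤a] with C₁=M₀(3b²-L²)/(6L)=38/9 = (19·1³/(6·4)+(38/9)·1)/100000 = 361/7200000 m
Superposition: y = Σ y_i = 20707/720000000 m ≈ 0.000029 m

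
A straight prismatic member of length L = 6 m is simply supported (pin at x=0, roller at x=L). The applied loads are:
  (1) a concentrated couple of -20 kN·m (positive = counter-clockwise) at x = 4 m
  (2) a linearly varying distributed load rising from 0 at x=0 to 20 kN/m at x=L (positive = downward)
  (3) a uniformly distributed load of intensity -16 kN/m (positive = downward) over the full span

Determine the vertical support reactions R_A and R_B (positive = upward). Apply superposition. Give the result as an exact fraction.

R_A = -94/3 kN, R_B = -14/3 kN

Load 1 — applied couple M₀=-20 kN·m at a=4 m (b=L-a=2):
  R_A = M₀/L = (-20)/6 = -10/3 kN
  R_B = -M₀/L = -(-20)/6 = 10/3 kN
Load 2 — triangular load w₀=20 kN/m (0→w₀ over full span):
  R_A = w₀L/6 = 20·6/6 = 20 kN
  R_B = w₀L/3 = 20·6/3 = 40 kN
Load 3 — uniform load w=-16 kN/m over full span:
  R_A = wL/2 = (-16)·6/2 = -48 kN
  R_B = wL/2 = (-16)·6/2 = -48 kN
Superposition: R_A = -94/3 kN, R_B = -14/3 kN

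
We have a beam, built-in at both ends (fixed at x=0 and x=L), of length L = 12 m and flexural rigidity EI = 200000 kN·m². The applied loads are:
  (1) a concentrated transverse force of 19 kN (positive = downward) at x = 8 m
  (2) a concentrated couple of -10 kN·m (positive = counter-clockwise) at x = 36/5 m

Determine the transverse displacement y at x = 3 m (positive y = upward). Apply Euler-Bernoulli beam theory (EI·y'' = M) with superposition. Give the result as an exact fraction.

y(3) = -269/1200000 m

Load 1 — point force P=19 kN at a=8 m (b=L-a=4):
  y_1 = -Pb²x²(3aL-(3a+b)x)/(6L³EI)  [x≤a] = -19·4²·3²·(3·8·12-(3·8+4)·3)/(6·12³·200000) = -323/1200000 m
Load 2 — applied couple M₀=-10 kN·m at a=36/5 m (b=L-a=24/5):
  y_2 = (R_Ax³/6 - M_Ax²/2)/EI  [x≤a] with R_A=-6/5, M_A=-16/5 = ((-6/5)·3³/6 - (-16/5)·3²/2)/200000 = 9/200000 m
Superposition: y = Σ y_i = -269/1200000 m ≈ -0.000224 m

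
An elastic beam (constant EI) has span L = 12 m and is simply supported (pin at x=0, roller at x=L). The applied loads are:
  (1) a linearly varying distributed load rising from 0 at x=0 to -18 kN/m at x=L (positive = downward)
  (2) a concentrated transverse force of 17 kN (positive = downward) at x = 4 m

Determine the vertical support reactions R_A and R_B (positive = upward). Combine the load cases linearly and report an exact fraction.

R_A = -74/3 kN, R_B = -199/3 kN

Load 1 — triangular load w₀=-18 kN/m (0→w₀ over full span):
  R_A = w₀L/6 = (-18)·12/6 = -36 kN
  R_B = w₀L/3 = (-18)·12/3 = -72 kN
Load 2 — point force P=17 kN at a=4 m (b=L-a=8):
  R_A = Pb/L = 17·8/12 = 34/3 kN
  R_B = Pa/L = 17·4/12 = 17/3 kN
Superposition: R_A = -74/3 kN, R_B = -199/3 kN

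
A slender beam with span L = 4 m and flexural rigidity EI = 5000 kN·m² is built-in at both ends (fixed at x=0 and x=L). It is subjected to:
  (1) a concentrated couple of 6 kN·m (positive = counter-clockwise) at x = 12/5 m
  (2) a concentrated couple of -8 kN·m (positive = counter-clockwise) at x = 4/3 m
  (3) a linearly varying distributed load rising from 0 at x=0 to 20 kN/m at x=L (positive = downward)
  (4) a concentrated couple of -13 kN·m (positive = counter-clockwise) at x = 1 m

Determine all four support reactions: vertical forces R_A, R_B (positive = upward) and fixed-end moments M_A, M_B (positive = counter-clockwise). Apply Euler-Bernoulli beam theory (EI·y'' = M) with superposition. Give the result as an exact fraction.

Load 1 — applied couple M₀=6 kN·m at a=12/5 m (b=L-a=8/5):
  R_A = 6M₀ab/L³ = 6·6·(12/5)·(8/5)/4³ = 54/25 kN
  M_A = M₀b(2a-b)/L² = 6·(8/5)·(2·(12/5)-(8/5))/4² = 48/25 kN·m
  R_B = -6M₀ab/L³ = -6·6·(12/5)·(8/5)/4³ = -54/25 kN
  M_B = M₀a(2b-a)/L² = 6·(12/5)·(2·(8/5)-(12/5))/4² = 18/25 kN·m
Load 2 — applied couple M₀=-8 kN·m at a=4/3 m (b=L-a=8/3):
  R_A = 6M₀ab/L³ = 6·(-8)·(4/3)·(8/3)/4³ = -8/3 kN
  M_A = M₀b(2a-b)/L² = (-8)·(8/3)·(2·(4/3)-(8/3))/4² = 0 kN·m
  R_B = -6M₀ab/L³ = -6·(-8)·(4/3)·(8/3)/4³ = 8/3 kN
  M_B = M₀a(2b-a)/L² = (-8)·(4/3)·(2·(8/3)-(4/3))/4² = -8/3 kN·m
Load 3 — triangular load w₀=20 kN/m (0→w₀ over full span):
  R_A = 3w₀L/20 = 3·20·4/20 = 12 kN
  M_A = w₀L²/30 = 20·4²/30 = 32/3 kN·m
  R_B = 7w₀L/20 = 7·20·4/20 = 28 kN
  M_B = -w₀L²/20 = -20·4²/20 = -16 kN·m
Load 4 — applied couple M₀=-13 kN·m at a=1 m (b=L-a=3):
  R_A = 6M₀ab/L³ = 6·(-13)·1·3/4³ = -117/32 kN
  M_A = M₀b(2a-b)/L² = (-13)·3·(2·1-3)/4² = 39/16 kN·m
  R_B = -6M₀ab/L³ = -6·(-13)·1·3/4³ = 117/32 kN
  M_B = M₀a(2b-a)/L² = (-13)·1·(2·3-1)/4² = -65/16 kN·m
Superposition: R_A = 18809/2400 kN, M_A = 18029/1200 kN·m, R_B = 77191/2400 kN, M_B = -26411/1200 kN·m

R_A = 18809/2400 kN, M_A = 18029/1200 kN·m, R_B = 77191/2400 kN, M_B = -26411/1200 kN·m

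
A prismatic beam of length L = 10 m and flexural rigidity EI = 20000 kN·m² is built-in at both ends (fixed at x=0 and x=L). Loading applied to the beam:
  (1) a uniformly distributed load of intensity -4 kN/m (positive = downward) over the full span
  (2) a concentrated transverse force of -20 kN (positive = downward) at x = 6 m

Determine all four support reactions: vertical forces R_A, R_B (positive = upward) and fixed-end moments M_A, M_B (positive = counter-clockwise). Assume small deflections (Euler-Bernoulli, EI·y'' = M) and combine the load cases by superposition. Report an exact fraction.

Load 1 — uniform load w=-4 kN/m over full span:
  R_A = wL/2 = (-4)·10/2 = -20 kN
  M_A = wL²/12 = (-4)·10²/12 = -100/3 kN·m
  R_B = wL/2 = (-4)·10/2 = -20 kN
  M_B = -wL²/12 = -(-4)·10²/12 = 100/3 kN·m
Load 2 — point force P=-20 kN at a=6 m (b=L-a=4):
  R_A = Pb²(3a+b)/L³ = (-20)·4²·(3·6+4)/10³ = -176/25 kN
  M_A = Pab²/L² = (-20)·6·4²/10² = -96/5 kN·m
  R_B = Pa²(a+3b)/L³ = (-20)·6²·(6+3·4)/10³ = -324/25 kN
  M_B = -Pa²b/L² = -(-20)·6²·4/10² = 144/5 kN·m
Superposition: R_A = -676/25 kN, M_A = -788/15 kN·m, R_B = -824/25 kN, M_B = 932/15 kN·m

R_A = -676/25 kN, M_A = -788/15 kN·m, R_B = -824/25 kN, M_B = 932/15 kN·m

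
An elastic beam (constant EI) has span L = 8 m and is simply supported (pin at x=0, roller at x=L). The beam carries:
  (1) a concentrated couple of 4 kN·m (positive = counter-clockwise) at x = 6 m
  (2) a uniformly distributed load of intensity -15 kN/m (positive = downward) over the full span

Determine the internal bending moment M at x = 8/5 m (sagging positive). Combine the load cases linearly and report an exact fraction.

Load 1 — applied couple M₀=4 kN·m at a=6 m (b=L-a=2):
  M_1 = M₀x/L  [x≤a] = 4·(8/5)/8 = 4/5 kN·m
Load 2 — uniform load w=-15 kN/m over full span:
  M_2 = wx(L-x)/2 = (-15)·(8/5)·(8-(8/5))/2 = -384/5 kN·m
Superposition: M = Σ M_i = -76 kN·m ≈ -76.000000 kN·m

M(8/5) = -76 kN·m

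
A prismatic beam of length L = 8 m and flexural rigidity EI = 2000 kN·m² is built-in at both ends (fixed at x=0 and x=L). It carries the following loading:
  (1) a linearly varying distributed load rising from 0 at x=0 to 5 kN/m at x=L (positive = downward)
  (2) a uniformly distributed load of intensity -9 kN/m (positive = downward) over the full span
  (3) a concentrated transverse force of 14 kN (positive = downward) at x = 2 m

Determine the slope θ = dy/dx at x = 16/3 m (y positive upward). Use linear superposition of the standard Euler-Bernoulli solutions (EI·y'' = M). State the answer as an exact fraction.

Load 1 — triangular load w₀=5 kN/m (0→w₀ over full span):
  θ_1 = -w₀(2x(L-x)(L-2x)(x+2L)+x²(L-x)²)/(120LEI) = -5·(2·(16/3)·(8-(16/3))·(8-2·(16/3))·((16/3)+2·8)+(16/3)²·(8-(16/3))²)/(120·8·2000) = 112/30375 rad
Load 2 — uniform load w=-9 kN/m over full span:
  θ_2 = -wx(L-x)(L-2x)/(12EI) = -(-9)·(16/3)·(8-(16/3))·(8-2·(16/3))/(12·2000) = -16/1125 rad
Load 3 — point force P=14 kN at a=2 m (b=L-a=6):
  θ_3 = Pa²(L-x)(2bL-(3b+a)(L-x))/(2L³EI)  [x>a] = 14·2²·(8-(16/3))·(2·6·8-(3·6+2)·(8-(16/3)))/(2·8³·2000) = 7/2250 rad
Superposition: θ = Σ θ_i = -451/60750 rad ≈ -0.007424 rad

θ(16/3) = -451/60750 rad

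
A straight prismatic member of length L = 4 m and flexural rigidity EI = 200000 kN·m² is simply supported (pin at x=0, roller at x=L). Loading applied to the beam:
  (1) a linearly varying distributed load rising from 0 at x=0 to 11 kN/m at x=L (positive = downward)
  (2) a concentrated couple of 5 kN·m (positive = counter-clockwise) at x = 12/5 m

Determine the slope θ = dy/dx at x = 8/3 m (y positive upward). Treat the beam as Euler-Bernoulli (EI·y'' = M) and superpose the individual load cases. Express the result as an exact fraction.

Load 1 — triangular load w₀=11 kN/m (0→w₀ over full span):
  θ_1 = -w₀(7L⁴-30L²x²+15x⁴)/(360LEI) = -11·(7·4⁴-30·4²·(8/3)²+15·(8/3)⁴)/(360·4·200000) = 1001/30375000 rad
Load 2 — applied couple M₀=5 kN·m at a=12/5 m (b=L-a=8/5):
  θ_2 = (M₀x²/(2L)-M₀(x-a)+C₁)/EI  [x>a] with C₁=M₀(3b²-L²)/(6L)=-26/15 = (5·(8/3)²/(2·4)-5·((8/3)-(12/5))+(-26/15))/200000 = 31/4500000 rad
Superposition: θ = Σ θ_i = 4841/121500000 rad ≈ 0.000040 rad

θ(8/3) = 4841/121500000 rad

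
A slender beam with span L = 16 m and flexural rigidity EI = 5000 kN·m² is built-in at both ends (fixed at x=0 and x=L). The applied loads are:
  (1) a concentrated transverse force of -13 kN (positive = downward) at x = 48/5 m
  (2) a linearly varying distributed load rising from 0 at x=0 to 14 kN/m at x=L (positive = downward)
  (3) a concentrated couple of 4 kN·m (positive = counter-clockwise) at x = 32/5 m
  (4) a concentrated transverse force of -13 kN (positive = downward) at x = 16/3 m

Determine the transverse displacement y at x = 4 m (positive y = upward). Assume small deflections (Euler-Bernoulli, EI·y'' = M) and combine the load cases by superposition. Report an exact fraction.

y(4) = -17722/253125 m

Load 1 — point force P=-13 kN at a=48/5 m (b=L-a=32/5):
  y_1 = -Pb²x²(3aL-(3a+b)x)/(6L³EI)  [x≤a] = -(-13)·(32/5)²·4²·(3·(48/5)·16-(3·(48/5)+(32/5))·4)/(6·16³·5000) = 208/9375 m
Load 2 — triangular load w₀=14 kN/m (0→w₀ over full span):
  y_2 = -w₀x²(L-x)²(x+2L)/(120LEI) = -14·4²·(16-4)²·(4+2·16)/(120·16·5000) = -378/3125 m
Load 3 — applied couple M₀=4 kN·m at a=32/5 m (b=L-a=48/5):
  y_3 = (R_Ax³/6 - M_Ax²/2)/EI  [x≤a] with R_A=9/25, M_A=12/25 = ((9/25)·4³/6 - (12/25)·4²/2)/5000 = 0 m
Load 4 — point force P=-13 kN at a=16/3 m (b=L-a=32/3):
  y_4 = -Pb²x²(3aL-(3a+b)x)/(6L³EI)  [x≤a] = -(-13)·(32/3)²·4²·(3·(16/3)·16-(3·(16/3)+(32/3))·4)/(6·16³·5000) = 1456/50625 m
Superposition: y = Σ y_i = -17722/253125 m ≈ -0.070013 m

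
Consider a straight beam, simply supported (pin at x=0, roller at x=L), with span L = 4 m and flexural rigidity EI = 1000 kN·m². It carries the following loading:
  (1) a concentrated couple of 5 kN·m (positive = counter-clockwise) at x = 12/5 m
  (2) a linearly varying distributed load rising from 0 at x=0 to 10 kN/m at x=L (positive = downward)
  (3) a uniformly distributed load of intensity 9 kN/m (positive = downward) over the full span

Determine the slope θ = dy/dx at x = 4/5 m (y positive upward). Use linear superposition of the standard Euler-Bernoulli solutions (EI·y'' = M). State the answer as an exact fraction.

θ(4/5) = -8633/281250 rad

Load 1 — applied couple M₀=5 kN·m at a=12/5 m (b=L-a=8/5):
  θ_1 = (M₀x²/(2L)+C₁)/EI  [x≤a] with C₁=M₀(3b²-L²)/(6L)=-26/15 = (5·(4/5)²/(2·4)+(-26/15))/1000 = -1/750 rad
Load 2 — triangular load w₀=10 kN/m (0→w₀ over full span):
  θ_2 = -w₀(7L⁴-30L²x²+15x⁴)/(360LEI) = -10·(7·4⁴-30·4²·(4/5)²+15·(4/5)⁴)/(360·4·1000) = -1456/140625 rad
Load 3 — uniform load w=9 kN/m over full span:
  θ_3 = -w(L³-6Lx²+4x³)/(24EI) = -9·(4³-6·4·(4/5)²+4·(4/5)³)/(24·1000) = -297/15625 rad
Superposition: θ = Σ θ_i = -8633/281250 rad ≈ -0.030695 rad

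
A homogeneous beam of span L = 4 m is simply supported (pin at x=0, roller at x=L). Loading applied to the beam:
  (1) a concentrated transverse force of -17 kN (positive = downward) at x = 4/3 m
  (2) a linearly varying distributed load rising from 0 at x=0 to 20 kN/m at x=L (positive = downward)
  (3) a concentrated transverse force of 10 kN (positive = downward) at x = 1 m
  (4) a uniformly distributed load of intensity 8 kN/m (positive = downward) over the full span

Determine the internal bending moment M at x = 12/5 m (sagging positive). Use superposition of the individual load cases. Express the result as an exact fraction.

M(12/5) = 2308/75 kN·m

Load 1 — point force P=-17 kN at a=4/3 m (b=L-a=8/3):
  M_1 = Pa(L-x)/L  [x>a] = (-17)·(4/3)·(4-(12/5))/4 = -136/15 kN·m
Load 2 — triangular load w₀=20 kN/m (0→w₀ over full span):
  M_2 = w₀Lx/6 - w₀x³/(6L) = 20·4·(12/5)/6 - 20·(12/5)³/(6·4) = 512/25 kN·m
Load 3 — point force P=10 kN at a=1 m (b=L-a=3):
  M_3 = Pa(L-x)/L  [x>a] = 10·1·(4-(12/5))/4 = 4 kN·m
Load 4 — uniform load w=8 kN/m over full span:
  M_4 = wx(L-x)/2 = 8·(12/5)·(4-(12/5))/2 = 384/25 kN·m
Superposition: M = Σ M_i = 2308/75 kN·m ≈ 30.773333 kN·m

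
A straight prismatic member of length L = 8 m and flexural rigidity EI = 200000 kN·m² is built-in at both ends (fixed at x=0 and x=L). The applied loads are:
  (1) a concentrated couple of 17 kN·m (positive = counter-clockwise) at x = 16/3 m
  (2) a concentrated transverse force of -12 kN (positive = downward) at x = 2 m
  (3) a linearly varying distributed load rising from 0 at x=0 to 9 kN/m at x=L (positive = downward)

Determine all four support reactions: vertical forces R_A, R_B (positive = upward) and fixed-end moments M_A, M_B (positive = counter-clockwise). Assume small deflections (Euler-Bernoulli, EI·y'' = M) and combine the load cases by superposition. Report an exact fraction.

R_A = 421/120 kN, M_A = 341/30 kN·m, R_B = 2459/120 kN, M_B = -243/10 kN·m

Load 1 — applied couple M₀=17 kN·m at a=16/3 m (b=L-a=8/3):
  R_A = 6M₀ab/L³ = 6·17·(16/3)·(8/3)/8³ = 17/6 kN
  M_A = M₀b(2a-b)/L² = 17·(8/3)·(2·(16/3)-(8/3))/8² = 17/3 kN·m
  R_B = -6M₀ab/L³ = -6·17·(16/3)·(8/3)/8³ = -17/6 kN
  M_B = M₀a(2b-a)/L² = 17·(16/3)·(2·(8/3)-(16/3))/8² = 0 kN·m
Load 2 — point force P=-12 kN at a=2 m (b=L-a=6):
  R_A = Pb²(3a+b)/L³ = (-12)·6²·(3·2+6)/8³ = -81/8 kN
  M_A = Pab²/L² = (-12)·2·6²/8² = -27/2 kN·m
  R_B = Pa²(a+3b)/L³ = (-12)·2²·(2+3·6)/8³ = -15/8 kN
  M_B = -Pa²b/L² = -(-12)·2²·6/8² = 9/2 kN·m
Load 3 — triangular load w₀=9 kN/m (0→w₀ over full span):
  R_A = 3w₀L/20 = 3·9·8/20 = 54/5 kN
  M_A = w₀L²/30 = 9·8²/30 = 96/5 kN·m
  R_B = 7w₀L/20 = 7·9·8/20 = 126/5 kN
  M_B = -w₀L²/20 = -9·8²/20 = -144/5 kN·m
Superposition: R_A = 421/120 kN, M_A = 341/30 kN·m, R_B = 2459/120 kN, M_B = -243/10 kN·m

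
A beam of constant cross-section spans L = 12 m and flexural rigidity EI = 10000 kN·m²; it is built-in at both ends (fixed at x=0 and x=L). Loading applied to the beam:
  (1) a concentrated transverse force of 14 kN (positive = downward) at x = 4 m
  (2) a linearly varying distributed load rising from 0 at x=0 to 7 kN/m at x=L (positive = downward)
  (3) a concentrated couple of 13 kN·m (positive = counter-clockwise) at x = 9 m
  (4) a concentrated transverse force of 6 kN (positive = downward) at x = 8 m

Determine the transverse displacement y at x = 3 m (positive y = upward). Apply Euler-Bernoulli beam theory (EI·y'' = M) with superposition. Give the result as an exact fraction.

Load 1 — point force P=14 kN at a=4 m (b=L-a=8):
  y_1 = -Pb²x²(3aL-(3a+b)x)/(6L³EI)  [x≤a] = -14·8²·3²·(3·4·12-(3·4+8)·3)/(6·12³·10000) = -49/7500 m
Load 2 — triangular load w₀=7 kN/m (0→w₀ over full span):
  y_2 = -w₀x²(L-x)²(x+2L)/(120LEI) = -7·3²·(12-3)²·(3+2·12)/(120·12·10000) = -15309/1600000 m
Load 3 — applied couple M₀=13 kN·m at a=9 m (b=L-a=3):
  y_3 = (R_Ax³/6 - M_Ax²/2)/EI  [x≤a] with R_A=39/32, M_A=65/16 = ((39/32)·3³/6 - (65/16)·3²/2)/10000 = -819/640000 m
Load 4 — point force P=6 kN at a=8 m (b=L-a=4):
  y_4 = -Pb²x²(3aL-(3a+b)x)/(6L³EI)  [x≤a] = -6·4²·3²·(3·8·12-(3·8+4)·3)/(6·12³·10000) = -17/10000 m
Superposition: y = Σ y_i = -183179/9600000 m ≈ -0.019081 m

y(3) = -183179/9600000 m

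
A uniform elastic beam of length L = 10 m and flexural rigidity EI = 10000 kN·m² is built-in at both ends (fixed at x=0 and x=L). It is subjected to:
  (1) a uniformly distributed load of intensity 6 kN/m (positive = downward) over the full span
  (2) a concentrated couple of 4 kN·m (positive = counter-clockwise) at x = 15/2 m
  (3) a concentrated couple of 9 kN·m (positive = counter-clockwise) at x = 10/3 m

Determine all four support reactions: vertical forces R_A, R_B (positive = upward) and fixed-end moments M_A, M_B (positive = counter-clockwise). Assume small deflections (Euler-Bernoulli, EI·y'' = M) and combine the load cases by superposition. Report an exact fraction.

R_A = 633/20 kN, M_A = 205/4 kN·m, R_B = 567/20 kN, M_B = -191/4 kN·m

Load 1 — uniform load w=6 kN/m over full span:
  R_A = wL/2 = 6·10/2 = 30 kN
  M_A = wL²/12 = 6·10²/12 = 50 kN·m
  R_B = wL/2 = 6·10/2 = 30 kN
  M_B = -wL²/12 = -6·10²/12 = -50 kN·m
Load 2 — applied couple M₀=4 kN·m at a=15/2 m (b=L-a=5/2):
  R_A = 6M₀ab/L³ = 6·4·(15/2)·(5/2)/10³ = 9/20 kN
  M_A = M₀b(2a-b)/L² = 4·(5/2)·(2·(15/2)-(5/2))/10² = 5/4 kN·m
  R_B = -6M₀ab/L³ = -6·4·(15/2)·(5/2)/10³ = -9/20 kN
  M_B = M₀a(2b-a)/L² = 4·(15/2)·(2·(5/2)-(15/2))/10² = -3/4 kN·m
Load 3 — applied couple M₀=9 kN·m at a=10/3 m (b=L-a=20/3):
  R_A = 6M₀ab/L³ = 6·9·(10/3)·(20/3)/10³ = 6/5 kN
  M_A = M₀b(2a-b)/L² = 9·(20/3)·(2·(10/3)-(20/3))/10² = 0 kN·m
  R_B = -6M₀ab/L³ = -6·9·(10/3)·(20/3)/10³ = -6/5 kN
  M_B = M₀a(2b-a)/L² = 9·(10/3)·(2·(20/3)-(10/3))/10² = 3 kN·m
Superposition: R_A = 633/20 kN, M_A = 205/4 kN·m, R_B = 567/20 kN, M_B = -191/4 kN·m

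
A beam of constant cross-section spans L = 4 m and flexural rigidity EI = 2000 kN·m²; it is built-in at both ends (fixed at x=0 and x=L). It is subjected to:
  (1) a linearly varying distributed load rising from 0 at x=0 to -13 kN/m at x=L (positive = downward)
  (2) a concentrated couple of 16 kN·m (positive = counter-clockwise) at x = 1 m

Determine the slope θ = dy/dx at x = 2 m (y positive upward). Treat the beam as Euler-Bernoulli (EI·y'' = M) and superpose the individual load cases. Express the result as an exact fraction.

Load 1 — triangular load w₀=-13 kN/m (0→w₀ over full span):
  θ_1 = -w₀(2x(L-x)(L-2x)(x+2L)+x²(L-x)²)/(120LEI) = -(-13)·(2·2·(4-2)·(4-2·2)·(2+2·4)+2²·(4-2)²)/(120·4·2000) = 13/60000 rad
Load 2 — applied couple M₀=16 kN·m at a=1 m (b=L-a=3):
  θ_2 = (R_Ax²/2 - M_Ax - M₀(x-a))/EI  [x>a] with R_A=9/2, M_A=-3 = ((9/2)·2²/2 - (-3)·2 - 16·(2-1))/2000 = -1/2000 rad
Superposition: θ = Σ θ_i = -17/60000 rad ≈ -0.000283 rad

θ(2) = -17/60000 rad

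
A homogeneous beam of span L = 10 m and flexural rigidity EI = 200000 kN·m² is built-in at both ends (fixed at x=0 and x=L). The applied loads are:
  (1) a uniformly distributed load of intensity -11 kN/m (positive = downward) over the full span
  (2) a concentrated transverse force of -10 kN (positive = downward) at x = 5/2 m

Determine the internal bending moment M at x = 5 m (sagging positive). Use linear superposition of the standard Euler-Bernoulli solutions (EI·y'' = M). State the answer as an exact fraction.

Load 1 — uniform load w=-11 kN/m over full span:
  M_1 = wLx/2 - wL²/12 - wx²/2 = (-11)·10·5/2 - (-11)·10²/12 - (-11)·5²/2 = -275/6 kN·m
Load 2 — point force P=-10 kN at a=5/2 m (b=L-a=15/2):
  M_2 = Pa²(a+3b)(L-x)/L³ - Pa²b/L²  [x>a] = (-10)·(5/2)²·((5/2)+3·(15/2))·(10-5)/10³ - (-10)·(5/2)²·(15/2)/10² = -25/8 kN·m
Superposition: M = Σ M_i = -1175/24 kN·m ≈ -48.958333 kN·m

M(5) = -1175/24 kN·m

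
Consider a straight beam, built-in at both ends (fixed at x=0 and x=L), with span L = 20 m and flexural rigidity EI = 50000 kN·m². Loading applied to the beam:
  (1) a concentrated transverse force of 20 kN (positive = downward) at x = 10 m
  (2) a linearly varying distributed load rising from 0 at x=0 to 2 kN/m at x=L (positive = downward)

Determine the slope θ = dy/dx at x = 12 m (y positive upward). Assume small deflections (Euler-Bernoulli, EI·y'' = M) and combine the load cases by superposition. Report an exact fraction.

θ(12) = 33/15625 rad

Load 1 — point force P=20 kN at a=10 m (b=L-a=10):
  θ_1 = Pa²(L-x)(2bL-(3b+a)(L-x))/(2L³EI)  [x>a] = 20·10²·(20-12)·(2·10·20-(3·10+10)·(20-12))/(2·20³·50000) = 1/625 rad
Load 2 — triangular load w₀=2 kN/m (0→w₀ over full span):
  θ_2 = -w₀(2x(L-x)(L-2x)(x+2L)+x²(L-x)²)/(120LEI) = -2·(2·12·(20-12)·(20-2·12)·(12+2·20)+12²·(20-12)²)/(120·20·50000) = 8/15625 rad
Superposition: θ = Σ θ_i = 33/15625 rad ≈ 0.002112 rad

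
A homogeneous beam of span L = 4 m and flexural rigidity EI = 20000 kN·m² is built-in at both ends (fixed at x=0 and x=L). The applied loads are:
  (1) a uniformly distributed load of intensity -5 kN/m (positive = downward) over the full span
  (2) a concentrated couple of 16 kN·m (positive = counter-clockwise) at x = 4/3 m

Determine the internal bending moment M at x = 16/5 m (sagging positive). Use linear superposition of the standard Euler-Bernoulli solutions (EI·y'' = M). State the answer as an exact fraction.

M(16/5) = 4/3 kN·m

Load 1 — uniform load w=-5 kN/m over full span:
  M_1 = wLx/2 - wL²/12 - wx²/2 = (-5)·4·(16/5)/2 - (-5)·4²/12 - (-5)·(16/5)²/2 = 4/15 kN·m
Load 2 — applied couple M₀=16 kN·m at a=4/3 m (b=L-a=8/3):
  M_2 = R_Ax - M_A - M₀  [x>a] with R_A=16/3, M_A=0 = (16/3)·(16/5) - 0 - 16 = 16/15 kN·m
Superposition: M = Σ M_i = 4/3 kN·m ≈ 1.333333 kN·m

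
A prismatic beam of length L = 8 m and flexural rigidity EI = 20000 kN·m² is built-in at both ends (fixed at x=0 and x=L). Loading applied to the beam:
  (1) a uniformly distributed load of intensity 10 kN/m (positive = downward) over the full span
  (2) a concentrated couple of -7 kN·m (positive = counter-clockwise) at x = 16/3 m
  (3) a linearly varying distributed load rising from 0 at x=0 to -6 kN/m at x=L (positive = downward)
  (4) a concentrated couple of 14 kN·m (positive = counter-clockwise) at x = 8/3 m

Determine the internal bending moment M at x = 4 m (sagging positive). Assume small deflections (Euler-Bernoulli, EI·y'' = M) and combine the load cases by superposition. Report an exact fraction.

Load 1 — uniform load w=10 kN/m over full span:
  M_1 = wLx/2 - wL²/12 - wx²/2 = 10·8·4/2 - 10·8²/12 - 10·4²/2 = 80/3 kN·m
Load 2 — applied couple M₀=-7 kN·m at a=16/3 m (b=L-a=8/3):
  M_2 = R_Ax - M_A  [x≤a] with R_A=-7/6, M_A=-7/3 = (-7/6)·4 - (-7/3) = -7/3 kN·m
Load 3 — triangular load w₀=-6 kN/m (0→w₀ over full span):
  M_3 = 3w₀Lx/20 - w₀L²/30 - w₀x³/(6L) = 3·(-6)·8·4/20 - (-6)·8²/30 - (-6)·4³/(6·8) = -8 kN·m
Load 4 — applied couple M₀=14 kN·m at a=8/3 m (b=L-a=16/3):
  M_4 = R_Ax - M_A - M₀  [x>a] with R_A=7/3, M_A=0 = (7/3)·4 - 0 - 14 = -14/3 kN·m
Superposition: M = Σ M_i = 35/3 kN·m ≈ 11.666667 kN·m

M(4) = 35/3 kN·m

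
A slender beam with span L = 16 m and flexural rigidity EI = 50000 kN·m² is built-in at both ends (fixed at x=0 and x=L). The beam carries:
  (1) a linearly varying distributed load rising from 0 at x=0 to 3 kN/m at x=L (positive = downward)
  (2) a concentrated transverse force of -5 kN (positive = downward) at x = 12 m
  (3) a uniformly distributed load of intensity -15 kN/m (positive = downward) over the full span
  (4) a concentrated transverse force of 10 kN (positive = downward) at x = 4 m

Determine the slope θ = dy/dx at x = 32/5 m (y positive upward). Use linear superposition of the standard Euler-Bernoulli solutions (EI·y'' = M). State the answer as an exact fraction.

Load 1 — triangular load w₀=3 kN/m (0→w₀ over full span):
  θ_1 = -w₀(2x(L-x)(L-2x)(x+2L)+x²(L-x)²)/(120LEI) = -3·(2·(32/5)·(16-(32/5))·(16-2·(32/5))·((32/5)+2·16)+(32/5)²·(16-(32/5))²)/(120·16·50000) = -1152/1953125 rad
Load 2 — point force P=-5 kN at a=12 m (b=L-a=4):
  θ_2 = -Pb²x(2aL-(3a+b)x)/(2L³EI)  [x≤a] = -(-5)·4²·(32/5)·(2·12·16-(3·12+4)·(32/5))/(2·16³·50000) = 1/6250 rad
Load 3 — uniform load w=-15 kN/m over full span:
  θ_3 = -wx(L-x)(L-2x)/(12EI) = -(-15)·(32/5)·(16-(32/5))·(16-2·(32/5))/(12·50000) = 384/78125 rad
Load 4 — point force P=10 kN at a=4 m (b=L-a=12):
  θ_4 = Pa²(L-x)(2bL-(3b+a)(L-x))/(2L³EI)  [x>a] = 10·4²·(16-(32/5))·(2·12·16-(3·12+4)·(16-(32/5)))/(2·16³·50000) = 0 rad
Superposition: θ = Σ θ_i = 17521/3906250 rad ≈ 0.004485 rad

θ(32/5) = 17521/3906250 rad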